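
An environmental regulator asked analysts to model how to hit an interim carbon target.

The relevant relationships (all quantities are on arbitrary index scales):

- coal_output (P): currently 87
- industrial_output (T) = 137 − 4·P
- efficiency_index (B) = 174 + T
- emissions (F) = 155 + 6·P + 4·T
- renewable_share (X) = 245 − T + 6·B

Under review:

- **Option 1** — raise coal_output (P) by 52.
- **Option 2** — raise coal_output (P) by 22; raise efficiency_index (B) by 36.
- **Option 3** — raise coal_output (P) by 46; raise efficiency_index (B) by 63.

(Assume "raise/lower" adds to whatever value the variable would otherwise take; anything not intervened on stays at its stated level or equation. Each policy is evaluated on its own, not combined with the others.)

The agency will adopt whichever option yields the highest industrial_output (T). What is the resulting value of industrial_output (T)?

-299

Option 1 (P + 52):
  P = 87 + 52 = 139
  T = 137 − 4·139 = -419
Option 2 (P + 22, B + 36):
  P = 87 + 22 = 109
  T = 137 − 4·109 = -299
Option 3 (P + 46, B + 63):
  P = 87 + 46 = 133
  T = 137 − 4·133 = -395
Comparing — Option 1: T=-419, Option 2: T=-299, Option 3: T=-395. Highest is -299 (Option 2).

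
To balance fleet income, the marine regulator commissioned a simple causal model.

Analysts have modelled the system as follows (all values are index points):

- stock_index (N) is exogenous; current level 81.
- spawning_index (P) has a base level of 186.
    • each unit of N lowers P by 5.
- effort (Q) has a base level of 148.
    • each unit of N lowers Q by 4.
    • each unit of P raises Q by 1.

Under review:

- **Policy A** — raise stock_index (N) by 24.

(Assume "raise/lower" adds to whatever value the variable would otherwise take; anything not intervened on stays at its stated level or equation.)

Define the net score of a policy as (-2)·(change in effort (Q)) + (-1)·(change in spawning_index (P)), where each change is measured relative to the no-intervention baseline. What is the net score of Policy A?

552

Baseline:
  N = 81
  P = 186 − 5·81 = -219
  Q = 148 − 4·81 + (-219) = -395
Policy A (N + 24):
  N = 81 + 24 = 105
  P = 186 − 5·105 = -339
  Q = 148 − 4·105 + (-339) = -611
ΔQ = -611 − (-395) = -216; ΔP = -339 − (-219) = -120
Score = (-2)·(-216) + (-1)·(-120) = 552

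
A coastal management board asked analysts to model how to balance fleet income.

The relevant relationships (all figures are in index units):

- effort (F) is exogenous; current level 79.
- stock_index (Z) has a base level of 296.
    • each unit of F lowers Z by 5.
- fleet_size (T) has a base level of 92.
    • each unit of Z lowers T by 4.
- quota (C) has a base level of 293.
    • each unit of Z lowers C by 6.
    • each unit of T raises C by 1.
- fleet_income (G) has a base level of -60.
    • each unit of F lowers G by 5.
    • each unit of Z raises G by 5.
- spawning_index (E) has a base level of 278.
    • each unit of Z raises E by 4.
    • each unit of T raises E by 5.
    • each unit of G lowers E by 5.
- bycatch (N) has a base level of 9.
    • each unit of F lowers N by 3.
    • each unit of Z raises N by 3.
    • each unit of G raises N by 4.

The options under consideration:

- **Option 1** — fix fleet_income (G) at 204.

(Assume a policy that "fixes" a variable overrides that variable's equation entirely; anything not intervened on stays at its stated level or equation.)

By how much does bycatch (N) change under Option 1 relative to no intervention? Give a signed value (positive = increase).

4616

Baseline:
  F = 79
  Z = 296 − 5·79 = -99
  G = -60 − 5·79 + 5·(-99) = -950
  N = 9 − 3·79 + 3·(-99) + 4·(-950) = -4325
Option 1 (G := 204):
  F = 79
  Z = 296 − 5·79 = -99
  G = 204
  N = 9 − 3·79 + 3·(-99) + 4·204 = 291
Change in N: 291 − (-4325) = 4616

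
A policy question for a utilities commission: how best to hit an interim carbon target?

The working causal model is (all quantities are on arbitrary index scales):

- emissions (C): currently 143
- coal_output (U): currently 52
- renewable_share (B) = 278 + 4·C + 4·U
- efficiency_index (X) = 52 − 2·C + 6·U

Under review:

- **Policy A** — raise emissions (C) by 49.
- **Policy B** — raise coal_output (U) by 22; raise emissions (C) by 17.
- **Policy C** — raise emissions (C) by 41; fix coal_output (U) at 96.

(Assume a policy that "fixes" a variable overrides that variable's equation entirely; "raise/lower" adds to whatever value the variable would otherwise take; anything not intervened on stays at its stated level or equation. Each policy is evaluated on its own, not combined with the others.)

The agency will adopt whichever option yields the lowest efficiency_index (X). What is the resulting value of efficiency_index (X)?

-20

Policy A (C + 49):
  C = 143 + 49 = 192
  U = 52
  X = 52 − 2·192 + 6·52 = -20
Policy B (U + 22, C + 17):
  C = 143 + 17 = 160
  U = 52 + 22 = 74
  X = 52 − 2·160 + 6·74 = 176
Policy C (C + 41, U := 96):
  C = 143 + 41 = 184
  U = 96
  X = 52 − 2·184 + 6·96 = 260
Comparing — Policy A: X=-20, Policy B: X=176, Policy C: X=260. Lowest is -20 (Policy A).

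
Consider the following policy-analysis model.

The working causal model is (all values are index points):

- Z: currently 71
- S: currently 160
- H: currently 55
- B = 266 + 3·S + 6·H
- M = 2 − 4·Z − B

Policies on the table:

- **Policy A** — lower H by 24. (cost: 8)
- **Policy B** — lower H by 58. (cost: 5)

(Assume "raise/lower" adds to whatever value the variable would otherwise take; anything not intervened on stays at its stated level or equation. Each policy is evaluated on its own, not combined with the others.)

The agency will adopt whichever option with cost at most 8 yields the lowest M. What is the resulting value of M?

-1214

Policy A (H − 24):
  Z = 71
  S = 160
  H = 55 − 24 = 31
  B = 266 + 3·160 + 6·31 = 932
  M = 2 − 4·71 − 932 = -1214
Policy B (H − 58):
  Z = 71
  S = 160
  H = 55 − 58 = -3
  B = 266 + 3·160 + 6·(-3) = 728
  M = 2 − 4·71 − 728 = -1010
Comparing — Policy A: M=-1214, Policy B: M=-1010. Lowest is -1214 (Policy A).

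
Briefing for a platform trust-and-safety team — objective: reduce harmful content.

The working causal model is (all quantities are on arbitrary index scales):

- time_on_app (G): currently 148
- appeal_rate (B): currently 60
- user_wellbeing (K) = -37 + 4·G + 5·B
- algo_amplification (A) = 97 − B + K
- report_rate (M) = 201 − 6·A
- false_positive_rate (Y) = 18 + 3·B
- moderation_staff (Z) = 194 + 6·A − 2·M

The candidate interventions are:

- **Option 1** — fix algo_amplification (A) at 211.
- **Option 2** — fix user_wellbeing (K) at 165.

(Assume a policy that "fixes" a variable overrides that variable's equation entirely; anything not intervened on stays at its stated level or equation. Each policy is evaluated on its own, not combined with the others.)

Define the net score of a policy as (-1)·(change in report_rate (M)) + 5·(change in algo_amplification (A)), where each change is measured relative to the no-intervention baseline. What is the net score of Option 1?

Baseline:
  G = 148
  B = 60
  K = -37 + 4·148 + 5·60 = 855
  A = 97 − 60 + 855 = 892
  M = 201 − 6·892 = -5151
Option 1 (A := 211):
  G = 148
  B = 60
  K = -37 + 4·148 + 5·60 = 855
  A = 211
  M = 201 − 6·211 = -1065
ΔM = -1065 − (-5151) = 4086; ΔA = 211 − 892 = -681
Score = (-1)·4086 + 5·(-681) = -7491

-7491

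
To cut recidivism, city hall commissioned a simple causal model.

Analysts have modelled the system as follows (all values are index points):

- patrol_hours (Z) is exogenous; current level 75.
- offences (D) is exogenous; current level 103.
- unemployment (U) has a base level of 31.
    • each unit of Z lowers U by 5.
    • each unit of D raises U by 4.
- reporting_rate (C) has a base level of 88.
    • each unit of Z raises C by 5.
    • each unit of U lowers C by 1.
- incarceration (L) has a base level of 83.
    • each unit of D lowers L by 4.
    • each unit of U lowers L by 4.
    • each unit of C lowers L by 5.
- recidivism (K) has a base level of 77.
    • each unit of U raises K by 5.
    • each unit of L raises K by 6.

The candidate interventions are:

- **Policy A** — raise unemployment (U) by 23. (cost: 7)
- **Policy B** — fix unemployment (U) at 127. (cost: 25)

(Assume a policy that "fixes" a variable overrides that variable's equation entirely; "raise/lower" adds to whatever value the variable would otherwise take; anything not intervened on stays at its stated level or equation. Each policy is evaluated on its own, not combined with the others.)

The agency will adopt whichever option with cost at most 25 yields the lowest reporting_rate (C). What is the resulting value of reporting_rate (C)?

Policy A (U + 23):
  Z = 75
  D = 103
  U = 31 − 5·75 + 4·103 (+23 from intervention) = 91
  C = 88 + 5·75 − 91 = 372
Policy B (U := 127):
  Z = 75
  D = 103
  U = 127
  C = 88 + 5·75 − 127 = 336
Comparing — Policy A: C=372, Policy B: C=336. Lowest is 336 (Policy B).

336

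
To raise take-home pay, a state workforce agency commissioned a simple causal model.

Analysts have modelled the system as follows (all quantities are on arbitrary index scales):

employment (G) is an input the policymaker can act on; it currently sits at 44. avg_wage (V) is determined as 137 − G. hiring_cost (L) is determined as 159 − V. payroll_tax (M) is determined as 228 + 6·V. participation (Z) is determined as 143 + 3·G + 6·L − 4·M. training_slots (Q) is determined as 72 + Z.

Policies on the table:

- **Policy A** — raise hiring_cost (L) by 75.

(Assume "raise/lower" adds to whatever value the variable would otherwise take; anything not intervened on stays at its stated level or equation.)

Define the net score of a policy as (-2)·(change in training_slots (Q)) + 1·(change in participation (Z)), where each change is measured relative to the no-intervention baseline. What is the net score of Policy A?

Baseline:
  G = 44
  V = 137 − 44 = 93
  L = 159 − 93 = 66
  M = 228 + 6·93 = 786
  Z = 143 + 3·44 + 6·66 − 4·786 = -2473
  Q = 72 + (-2473) = -2401
Policy A (L + 75):
  G = 44
  V = 137 − 44 = 93
  L = 159 − 93 (+75 from intervention) = 141
  M = 228 + 6·93 = 786
  Z = 143 + 3·44 + 6·141 − 4·786 = -2023
  Q = 72 + (-2023) = -1951
ΔQ = -1951 − (-2401) = 450; ΔZ = -2023 − (-2473) = 450
Score = (-2)·450 + 1·450 = -450

-450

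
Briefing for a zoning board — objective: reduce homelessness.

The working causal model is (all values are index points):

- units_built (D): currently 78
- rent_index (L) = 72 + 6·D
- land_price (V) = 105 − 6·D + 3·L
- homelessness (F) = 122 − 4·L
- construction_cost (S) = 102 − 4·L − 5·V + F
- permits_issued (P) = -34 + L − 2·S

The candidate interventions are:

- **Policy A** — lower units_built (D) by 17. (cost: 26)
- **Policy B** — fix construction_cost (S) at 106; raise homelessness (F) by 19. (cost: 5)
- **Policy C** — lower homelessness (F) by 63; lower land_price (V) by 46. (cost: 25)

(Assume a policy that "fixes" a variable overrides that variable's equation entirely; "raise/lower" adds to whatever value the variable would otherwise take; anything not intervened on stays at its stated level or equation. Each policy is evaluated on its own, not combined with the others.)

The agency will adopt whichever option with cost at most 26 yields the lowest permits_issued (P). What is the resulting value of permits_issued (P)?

Policy A (D − 17):
  D = 78 − 17 = 61
  L = 72 + 6·61 = 438
  V = 105 − 6·61 + 3·438 = 1053
  F = 122 − 4·438 = -1630
  S = 102 − 4·438 − 5·1053 + (-1630) = -8545
  P = -34 + 438 − 2·(-8545) = 17494
Policy B (S := 106, F + 19):
  D = 78
  L = 72 + 6·78 = 540
  V = 105 − 6·78 + 3·540 = 1257
  F = 122 − 4·540 (+19 from intervention) = -2019
  S = 106
  P = -34 + 540 − 2·106 = 294
Policy C (F − 63, V − 46):
  D = 78
  L = 72 + 6·78 = 540
  V = 105 − 6·78 + 3·540 (−46 from intervention) = 1211
  F = 122 − 4·540 (−63 from intervention) = -2101
  S = 102 − 4·540 − 5·1211 + (-2101) = -10214
  P = -34 + 540 − 2·(-10214) = 20934
Comparing — Policy A: P=17494, Policy B: P=294, Policy C: P=20934. Lowest is 294 (Policy B).

294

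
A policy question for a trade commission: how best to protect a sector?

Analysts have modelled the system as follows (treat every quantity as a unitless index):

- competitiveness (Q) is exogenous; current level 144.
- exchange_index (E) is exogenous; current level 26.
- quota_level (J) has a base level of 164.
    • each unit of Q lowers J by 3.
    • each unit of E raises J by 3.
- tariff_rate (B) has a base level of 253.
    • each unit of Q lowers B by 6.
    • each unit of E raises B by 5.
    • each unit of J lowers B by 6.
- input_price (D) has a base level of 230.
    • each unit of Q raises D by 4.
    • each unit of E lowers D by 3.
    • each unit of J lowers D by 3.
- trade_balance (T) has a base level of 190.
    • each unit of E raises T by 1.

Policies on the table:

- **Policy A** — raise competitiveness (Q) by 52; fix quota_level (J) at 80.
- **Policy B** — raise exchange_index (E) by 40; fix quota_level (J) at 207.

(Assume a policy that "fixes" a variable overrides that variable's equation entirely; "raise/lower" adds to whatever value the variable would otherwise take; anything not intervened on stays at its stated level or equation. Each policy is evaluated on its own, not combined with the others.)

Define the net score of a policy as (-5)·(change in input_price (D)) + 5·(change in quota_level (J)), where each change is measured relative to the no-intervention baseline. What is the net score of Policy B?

Baseline:
  Q = 144
  E = 26
  J = 164 − 3·144 + 3·26 = -190
  D = 230 + 4·144 − 3·26 − 3·(-190) = 1298
Policy B (E + 40, J := 207):
  Q = 144
  E = 26 + 40 = 66
  J = 207
  D = 230 + 4·144 − 3·66 − 3·207 = -13
ΔD = -13 − 1298 = -1311; ΔJ = 207 − (-190) = 397
Score = (-5)·(-1311) + 5·397 = 8540

8540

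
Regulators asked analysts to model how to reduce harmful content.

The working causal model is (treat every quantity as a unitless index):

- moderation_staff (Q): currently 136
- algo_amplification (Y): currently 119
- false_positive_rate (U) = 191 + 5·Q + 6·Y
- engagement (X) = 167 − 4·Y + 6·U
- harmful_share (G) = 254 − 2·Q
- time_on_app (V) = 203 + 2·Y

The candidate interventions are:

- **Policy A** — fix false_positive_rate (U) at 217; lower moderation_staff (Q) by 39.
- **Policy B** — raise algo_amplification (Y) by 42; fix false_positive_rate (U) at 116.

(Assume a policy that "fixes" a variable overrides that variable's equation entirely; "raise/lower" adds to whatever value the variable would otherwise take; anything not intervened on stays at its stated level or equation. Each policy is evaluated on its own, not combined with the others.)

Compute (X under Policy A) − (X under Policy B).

774

Policy A (U := 217, Q − 39):
  Q = 136 − 39 = 97
  Y = 119
  U = 217
  X = 167 − 4·119 + 6·217 = 993
Policy B (Y + 42, U := 116):
  Q = 136
  Y = 119 + 42 = 161
  U = 116
  X = 167 − 4·161 + 6·116 = 219
X: 993 − 219 = 774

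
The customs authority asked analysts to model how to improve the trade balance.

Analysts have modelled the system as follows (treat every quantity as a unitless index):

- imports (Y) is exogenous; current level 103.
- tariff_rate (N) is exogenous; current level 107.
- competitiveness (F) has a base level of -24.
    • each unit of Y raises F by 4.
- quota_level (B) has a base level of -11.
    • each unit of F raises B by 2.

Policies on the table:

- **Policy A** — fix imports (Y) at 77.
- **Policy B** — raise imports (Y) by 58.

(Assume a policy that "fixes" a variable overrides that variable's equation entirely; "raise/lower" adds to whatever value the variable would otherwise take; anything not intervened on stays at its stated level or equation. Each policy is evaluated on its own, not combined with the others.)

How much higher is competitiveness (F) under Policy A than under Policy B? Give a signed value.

Policy A (Y := 77):
  Y = 77
  F = -24 + 4·77 = 284
Policy B (Y + 58):
  Y = 103 + 58 = 161
  F = -24 + 4·161 = 620
F: 284 − 620 = -336

-336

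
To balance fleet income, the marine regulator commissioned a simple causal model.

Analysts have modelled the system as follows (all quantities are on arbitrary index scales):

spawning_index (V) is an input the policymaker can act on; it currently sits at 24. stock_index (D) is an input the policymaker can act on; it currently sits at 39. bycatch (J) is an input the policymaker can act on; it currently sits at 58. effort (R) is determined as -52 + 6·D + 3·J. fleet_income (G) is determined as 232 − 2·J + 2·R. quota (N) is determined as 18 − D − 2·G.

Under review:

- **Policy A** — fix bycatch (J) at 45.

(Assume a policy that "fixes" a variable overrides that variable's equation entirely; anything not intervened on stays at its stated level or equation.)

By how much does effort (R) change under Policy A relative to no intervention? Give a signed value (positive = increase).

Baseline:
  D = 39
  J = 58
  R = -52 + 6·39 + 3·58 = 356
Policy A (J := 45):
  D = 39
  J = 45
  R = -52 + 6·39 + 3·45 = 317
Change in R: 317 − 356 = -39

-39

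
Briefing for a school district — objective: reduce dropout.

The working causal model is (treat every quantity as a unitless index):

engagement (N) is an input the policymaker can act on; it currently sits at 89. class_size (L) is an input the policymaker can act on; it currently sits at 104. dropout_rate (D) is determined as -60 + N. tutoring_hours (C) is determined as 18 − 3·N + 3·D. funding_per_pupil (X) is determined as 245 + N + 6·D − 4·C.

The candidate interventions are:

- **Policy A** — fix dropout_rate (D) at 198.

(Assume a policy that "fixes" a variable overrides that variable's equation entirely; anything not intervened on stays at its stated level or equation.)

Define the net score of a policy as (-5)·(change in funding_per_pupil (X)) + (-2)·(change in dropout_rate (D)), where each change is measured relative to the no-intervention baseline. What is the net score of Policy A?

4732

Baseline:
  N = 89
  D = -60 + 89 = 29
  C = 18 − 3·89 + 3·29 = -162
  X = 245 + 89 + 6·29 − 4·(-162) = 1156
Policy A (D := 198):
  N = 89
  D = 198
  C = 18 − 3·89 + 3·198 = 345
  X = 245 + 89 + 6·198 − 4·345 = 142
ΔX = 142 − 1156 = -1014; ΔD = 198 − 29 = 169
Score = (-5)·(-1014) + (-2)·169 = 4732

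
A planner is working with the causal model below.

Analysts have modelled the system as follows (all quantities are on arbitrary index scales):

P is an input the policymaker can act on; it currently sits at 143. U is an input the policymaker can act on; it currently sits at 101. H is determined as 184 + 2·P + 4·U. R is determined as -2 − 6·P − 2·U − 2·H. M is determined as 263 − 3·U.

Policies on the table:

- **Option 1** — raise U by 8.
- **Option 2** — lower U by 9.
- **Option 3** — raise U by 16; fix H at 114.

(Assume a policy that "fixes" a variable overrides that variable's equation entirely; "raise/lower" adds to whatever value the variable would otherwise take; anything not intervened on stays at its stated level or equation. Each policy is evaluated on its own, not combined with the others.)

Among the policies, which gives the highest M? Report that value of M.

-13

Option 1 (U + 8):
  U = 101 + 8 = 109
  M = 263 − 3·109 = -64
Option 2 (U − 9):
  U = 101 − 9 = 92
  M = 263 − 3·92 = -13
Option 3 (U + 16, H := 114):
  U = 101 + 16 = 117
  M = 263 − 3·117 = -88
Comparing — Option 1: M=-64, Option 2: M=-13, Option 3: M=-88. Highest is -13 (Option 2).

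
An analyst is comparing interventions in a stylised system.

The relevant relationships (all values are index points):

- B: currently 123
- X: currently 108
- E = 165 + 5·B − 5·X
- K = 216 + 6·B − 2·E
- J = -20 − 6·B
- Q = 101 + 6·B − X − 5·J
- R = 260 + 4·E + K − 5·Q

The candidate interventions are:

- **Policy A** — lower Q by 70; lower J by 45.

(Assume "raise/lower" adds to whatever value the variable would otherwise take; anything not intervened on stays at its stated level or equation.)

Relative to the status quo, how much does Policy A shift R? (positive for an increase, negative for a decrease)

Baseline:
  B = 123
  X = 108
  E = 165 + 5·123 − 5·108 = 240
  K = 216 + 6·123 − 2·240 = 474
  J = -20 − 6·123 = -758
  Q = 101 + 6·123 − 108 − 5·(-758) = 4521
  R = 260 + 4·240 + 474 − 5·4521 = -20911
Policy A (Q − 70, J − 45):
  B = 123
  X = 108
  E = 165 + 5·123 − 5·108 = 240
  K = 216 + 6·123 − 2·240 = 474
  J = -20 − 6·123 (−45 from intervention) = -803
  Q = 101 + 6·123 − 108 − 5·(-803) (−70 from intervention) = 4676
  R = 260 + 4·240 + 474 − 5·4676 = -21686
Change in R: -21686 − (-20911) = -775

-775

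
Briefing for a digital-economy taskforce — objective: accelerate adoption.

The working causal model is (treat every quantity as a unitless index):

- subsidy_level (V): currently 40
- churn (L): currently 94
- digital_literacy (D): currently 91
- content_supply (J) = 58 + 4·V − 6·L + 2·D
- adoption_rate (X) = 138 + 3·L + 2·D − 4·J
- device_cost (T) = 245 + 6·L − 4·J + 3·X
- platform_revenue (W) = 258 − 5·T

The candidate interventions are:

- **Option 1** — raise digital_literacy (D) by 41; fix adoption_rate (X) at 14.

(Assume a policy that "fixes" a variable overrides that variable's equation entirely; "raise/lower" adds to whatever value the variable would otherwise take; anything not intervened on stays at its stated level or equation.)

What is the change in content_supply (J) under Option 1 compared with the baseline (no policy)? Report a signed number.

Baseline:
  V = 40
  L = 94
  D = 91
  J = 58 + 4·40 − 6·94 + 2·91 = -164
Option 1 (D + 41, X := 14):
  V = 40
  L = 94
  D = 91 + 41 = 132
  J = 58 + 4·40 − 6·94 + 2·132 = -82
Change in J: -82 − (-164) = 82

82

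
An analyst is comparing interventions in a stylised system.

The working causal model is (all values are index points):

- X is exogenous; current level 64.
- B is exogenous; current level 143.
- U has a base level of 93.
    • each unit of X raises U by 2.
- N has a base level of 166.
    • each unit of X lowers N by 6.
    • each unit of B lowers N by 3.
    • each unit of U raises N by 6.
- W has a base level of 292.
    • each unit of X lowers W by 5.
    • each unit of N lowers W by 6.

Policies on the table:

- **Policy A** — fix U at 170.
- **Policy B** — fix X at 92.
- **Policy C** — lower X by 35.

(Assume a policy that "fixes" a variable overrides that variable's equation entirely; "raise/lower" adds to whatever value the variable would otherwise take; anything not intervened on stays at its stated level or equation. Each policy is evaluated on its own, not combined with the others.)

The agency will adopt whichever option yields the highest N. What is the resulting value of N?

847

Policy A (U := 170):
  X = 64
  B = 143
  U = 170
  N = 166 − 6·64 − 3·143 + 6·170 = 373
Policy B (X := 92):
  X = 92
  B = 143
  U = 93 + 2·92 = 277
  N = 166 − 6·92 − 3·143 + 6·277 = 847
Policy C (X − 35):
  X = 64 − 35 = 29
  B = 143
  U = 93 + 2·29 = 151
  N = 166 − 6·29 − 3·143 + 6·151 = 469
Comparing — Policy A: N=373, Policy B: N=847, Policy C: N=469. Highest is 847 (Policy B).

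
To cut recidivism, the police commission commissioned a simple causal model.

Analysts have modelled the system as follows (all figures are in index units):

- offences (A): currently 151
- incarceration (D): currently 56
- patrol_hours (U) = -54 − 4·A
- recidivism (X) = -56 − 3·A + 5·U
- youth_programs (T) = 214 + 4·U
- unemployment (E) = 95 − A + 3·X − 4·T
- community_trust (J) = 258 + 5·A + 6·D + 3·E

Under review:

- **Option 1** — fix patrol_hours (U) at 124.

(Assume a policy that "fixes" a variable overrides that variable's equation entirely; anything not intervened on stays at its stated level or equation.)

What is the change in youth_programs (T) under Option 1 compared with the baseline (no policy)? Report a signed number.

3128

Baseline:
  A = 151
  U = -54 − 4·151 = -658
  T = 214 + 4·(-658) = -2418
Option 1 (U := 124):
  A = 151
  U = 124
  T = 214 + 4·124 = 710
Change in T: 710 − (-2418) = 3128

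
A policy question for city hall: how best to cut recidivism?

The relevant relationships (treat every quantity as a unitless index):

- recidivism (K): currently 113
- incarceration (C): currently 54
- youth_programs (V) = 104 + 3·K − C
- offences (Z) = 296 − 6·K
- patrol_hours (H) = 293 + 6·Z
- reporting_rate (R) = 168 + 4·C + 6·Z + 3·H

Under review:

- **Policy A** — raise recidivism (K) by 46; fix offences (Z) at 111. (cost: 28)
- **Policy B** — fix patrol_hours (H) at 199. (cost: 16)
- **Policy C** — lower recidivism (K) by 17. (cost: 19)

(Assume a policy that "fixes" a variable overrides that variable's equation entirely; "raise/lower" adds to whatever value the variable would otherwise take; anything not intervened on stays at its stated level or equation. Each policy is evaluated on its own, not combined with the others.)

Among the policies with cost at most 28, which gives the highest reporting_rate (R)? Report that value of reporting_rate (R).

Policy A (K + 46, Z := 111):
  K = 113 + 46 = 159
  C = 54
  Z = 111
  H = 293 + 6·111 = 959
  R = 168 + 4·54 + 6·111 + 3·959 = 3927
Policy B (H := 199):
  K = 113
  C = 54
  Z = 296 − 6·113 = -382
  H = 199
  R = 168 + 4·54 + 6·(-382) + 3·199 = -1311
Policy C (K − 17):
  K = 113 − 17 = 96
  C = 54
  Z = 296 − 6·96 = -280
  H = 293 + 6·(-280) = -1387
  R = 168 + 4·54 + 6·(-280) + 3·(-1387) = -5457
Comparing — Policy A: R=3927, Policy B: R=-1311, Policy C: R=-5457. Highest is 3927 (Policy A).

3927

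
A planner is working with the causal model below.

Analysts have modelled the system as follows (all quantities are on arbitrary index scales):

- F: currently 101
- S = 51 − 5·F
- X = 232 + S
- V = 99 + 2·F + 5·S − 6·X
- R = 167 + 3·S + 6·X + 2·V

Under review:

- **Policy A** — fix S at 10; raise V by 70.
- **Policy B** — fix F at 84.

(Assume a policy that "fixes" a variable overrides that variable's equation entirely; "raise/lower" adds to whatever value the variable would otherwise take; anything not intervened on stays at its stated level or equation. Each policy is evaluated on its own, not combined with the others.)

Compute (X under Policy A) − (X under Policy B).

Policy A (S := 10, V + 70):
  F = 101
  S = 10
  X = 232 + 10 = 242
Policy B (F := 84):
  F = 84
  S = 51 − 5·84 = -369
  X = 232 + (-369) = -137
X: 242 − (-137) = 379

379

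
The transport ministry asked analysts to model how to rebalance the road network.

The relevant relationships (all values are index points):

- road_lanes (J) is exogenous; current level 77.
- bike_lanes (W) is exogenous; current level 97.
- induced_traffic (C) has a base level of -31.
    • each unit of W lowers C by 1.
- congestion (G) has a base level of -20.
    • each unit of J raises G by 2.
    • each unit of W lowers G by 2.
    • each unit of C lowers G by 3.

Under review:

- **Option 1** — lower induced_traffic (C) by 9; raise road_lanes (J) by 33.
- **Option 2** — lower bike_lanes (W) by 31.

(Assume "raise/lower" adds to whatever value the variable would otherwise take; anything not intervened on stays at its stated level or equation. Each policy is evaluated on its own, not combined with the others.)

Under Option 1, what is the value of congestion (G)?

417

Option 1 (C − 9, J + 33):
  J = 77 + 33 = 110
  W = 97
  C = -31 − 97 (−9 from intervention) = -137
  G = -20 + 2·110 − 2·97 − 3·(-137) = 417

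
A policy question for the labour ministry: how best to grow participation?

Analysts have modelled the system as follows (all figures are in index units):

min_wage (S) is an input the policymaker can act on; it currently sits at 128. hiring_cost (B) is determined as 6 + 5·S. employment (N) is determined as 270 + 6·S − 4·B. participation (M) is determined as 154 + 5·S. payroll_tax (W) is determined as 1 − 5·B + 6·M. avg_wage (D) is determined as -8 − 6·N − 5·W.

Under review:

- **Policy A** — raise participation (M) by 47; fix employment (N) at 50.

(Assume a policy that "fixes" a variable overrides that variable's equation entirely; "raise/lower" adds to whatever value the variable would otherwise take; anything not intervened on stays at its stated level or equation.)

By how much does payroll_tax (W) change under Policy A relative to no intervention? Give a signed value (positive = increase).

282

Baseline:
  S = 128
  B = 6 + 5·128 = 646
  M = 154 + 5·128 = 794
  W = 1 − 5·646 + 6·794 = 1535
Policy A (M + 47, N := 50):
  S = 128
  B = 6 + 5·128 = 646
  M = 154 + 5·128 (+47 from intervention) = 841
  W = 1 − 5·646 + 6·841 = 1817
Change in W: 1817 − 1535 = 282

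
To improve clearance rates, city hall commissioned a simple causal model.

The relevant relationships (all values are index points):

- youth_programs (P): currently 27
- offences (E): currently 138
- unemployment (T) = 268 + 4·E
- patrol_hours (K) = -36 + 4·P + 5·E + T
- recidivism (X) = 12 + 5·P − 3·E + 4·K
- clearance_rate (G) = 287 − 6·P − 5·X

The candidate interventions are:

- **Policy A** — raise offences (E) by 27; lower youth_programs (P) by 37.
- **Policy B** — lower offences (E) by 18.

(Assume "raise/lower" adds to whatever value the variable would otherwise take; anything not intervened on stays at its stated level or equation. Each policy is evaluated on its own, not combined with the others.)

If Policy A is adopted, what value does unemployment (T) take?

928

Policy A (E + 27, P − 37):
  E = 138 + 27 = 165
  T = 268 + 4·165 = 928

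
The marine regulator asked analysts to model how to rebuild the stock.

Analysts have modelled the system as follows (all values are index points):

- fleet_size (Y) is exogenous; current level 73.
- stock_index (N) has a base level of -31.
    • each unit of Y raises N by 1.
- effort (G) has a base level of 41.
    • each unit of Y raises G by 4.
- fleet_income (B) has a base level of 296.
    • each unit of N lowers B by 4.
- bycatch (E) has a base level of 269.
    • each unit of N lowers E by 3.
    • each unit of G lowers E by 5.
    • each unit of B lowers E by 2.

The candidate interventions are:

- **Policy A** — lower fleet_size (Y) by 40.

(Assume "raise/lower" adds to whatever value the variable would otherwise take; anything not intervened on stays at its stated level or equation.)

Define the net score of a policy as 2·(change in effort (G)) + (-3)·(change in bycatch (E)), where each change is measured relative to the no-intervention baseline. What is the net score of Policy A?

-2120

Baseline:
  Y = 73
  N = -31 + 73 = 42
  G = 41 + 4·73 = 333
  B = 296 − 4·42 = 128
  E = 269 − 3·42 − 5·333 − 2·128 = -1778
Policy A (Y − 40):
  Y = 73 − 40 = 33
  N = -31 + 33 = 2
  G = 41 + 4·33 = 173
  B = 296 − 4·2 = 288
  E = 269 − 3·2 − 5·173 − 2·288 = -1178
ΔG = 173 − 333 = -160; ΔE = -1178 − (-1778) = 600
Score = 2·(-160) + (-3)·600 = -2120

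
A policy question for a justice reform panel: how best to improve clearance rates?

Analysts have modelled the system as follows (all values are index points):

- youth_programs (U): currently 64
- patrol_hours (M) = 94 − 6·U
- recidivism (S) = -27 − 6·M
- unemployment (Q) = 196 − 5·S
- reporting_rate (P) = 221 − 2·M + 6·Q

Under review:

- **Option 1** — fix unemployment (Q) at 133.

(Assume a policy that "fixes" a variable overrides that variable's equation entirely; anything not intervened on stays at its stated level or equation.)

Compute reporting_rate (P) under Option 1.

1599

Option 1 (Q := 133):
  U = 64
  M = 94 − 6·64 = -290
  S = -27 − 6·(-290) = 1713
  Q = 133
  P = 221 − 2·(-290) + 6·133 = 1599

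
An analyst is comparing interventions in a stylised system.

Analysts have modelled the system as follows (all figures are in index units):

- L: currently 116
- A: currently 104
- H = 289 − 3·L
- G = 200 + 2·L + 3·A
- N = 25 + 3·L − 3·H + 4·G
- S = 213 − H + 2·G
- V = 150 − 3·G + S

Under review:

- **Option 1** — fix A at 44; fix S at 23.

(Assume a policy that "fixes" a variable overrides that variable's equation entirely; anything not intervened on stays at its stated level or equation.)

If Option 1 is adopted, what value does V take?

Option 1 (A := 44, S := 23):
  L = 116
  A = 44
  H = 289 − 3·116 = -59
  G = 200 + 2·116 + 3·44 = 564
  S = 23
  V = 150 − 3·564 + 23 = -1519

-1519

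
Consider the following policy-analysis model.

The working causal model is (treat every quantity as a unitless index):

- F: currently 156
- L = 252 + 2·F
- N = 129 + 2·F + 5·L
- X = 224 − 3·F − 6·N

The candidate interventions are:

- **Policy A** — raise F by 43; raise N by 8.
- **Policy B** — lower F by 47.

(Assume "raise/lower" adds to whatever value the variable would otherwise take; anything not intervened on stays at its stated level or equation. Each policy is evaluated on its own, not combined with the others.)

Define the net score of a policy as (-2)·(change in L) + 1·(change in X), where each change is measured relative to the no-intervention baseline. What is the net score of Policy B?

Baseline:
  F = 156
  L = 252 + 2·156 = 564
  N = 129 + 2·156 + 5·564 = 3261
  X = 224 − 3·156 − 6·3261 = -19810
Policy B (F − 47):
  F = 156 − 47 = 109
  L = 252 + 2·109 = 470
  N = 129 + 2·109 + 5·470 = 2697
  X = 224 − 3·109 − 6·2697 = -16285
ΔL = 470 − 564 = -94; ΔX = -16285 − (-19810) = 3525
Score = (-2)·(-94) + 1·3525 = 3713

3713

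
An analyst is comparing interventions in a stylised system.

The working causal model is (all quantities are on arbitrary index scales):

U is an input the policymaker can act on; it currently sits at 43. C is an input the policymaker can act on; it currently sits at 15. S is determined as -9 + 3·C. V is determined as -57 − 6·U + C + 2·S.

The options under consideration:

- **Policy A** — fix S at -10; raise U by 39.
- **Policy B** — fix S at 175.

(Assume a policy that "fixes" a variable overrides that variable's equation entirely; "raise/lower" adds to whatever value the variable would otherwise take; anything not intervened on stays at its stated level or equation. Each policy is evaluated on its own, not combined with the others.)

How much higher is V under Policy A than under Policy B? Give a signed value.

-604

Policy A (S := -10, U + 39):
  U = 43 + 39 = 82
  C = 15
  S = -10
  V = -57 − 6·82 + 15 + 2·(-10) = -554
Policy B (S := 175):
  U = 43
  C = 15
  S = 175
  V = -57 − 6·43 + 15 + 2·175 = 50
V: -554 − 50 = -604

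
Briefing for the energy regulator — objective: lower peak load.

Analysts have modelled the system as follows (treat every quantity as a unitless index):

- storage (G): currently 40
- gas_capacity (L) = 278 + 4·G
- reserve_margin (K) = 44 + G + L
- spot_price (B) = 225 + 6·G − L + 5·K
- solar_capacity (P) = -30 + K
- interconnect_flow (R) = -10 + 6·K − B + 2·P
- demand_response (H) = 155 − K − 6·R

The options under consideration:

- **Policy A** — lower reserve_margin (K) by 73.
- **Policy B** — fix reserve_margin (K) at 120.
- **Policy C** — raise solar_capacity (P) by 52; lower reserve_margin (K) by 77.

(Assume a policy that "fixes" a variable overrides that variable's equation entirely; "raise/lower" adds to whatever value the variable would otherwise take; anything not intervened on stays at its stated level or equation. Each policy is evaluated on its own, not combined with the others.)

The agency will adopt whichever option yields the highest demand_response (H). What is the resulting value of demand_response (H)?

-1543

Policy A (K − 73):
  G = 40
  L = 278 + 4·40 = 438
  K = 44 + 40 + 438 (−73 from intervention) = 449
  B = 225 + 6·40 − 438 + 5·449 = 2272
  P = -30 + 449 = 419
  R = -10 + 6·449 − 2272 + 2·419 = 1250
  H = 155 − 449 − 6·1250 = -7794
Policy B (K := 120):
  G = 40
  L = 278 + 4·40 = 438
  K = 120
  B = 225 + 6·40 − 438 + 5·120 = 627
  P = -30 + 120 = 90
  R = -10 + 6·120 − 627 + 2·90 = 263
  H = 155 − 120 − 6·263 = -1543
Policy C (P + 52, K − 77):
  G = 40
  L = 278 + 4·40 = 438
  K = 44 + 40 + 438 (−77 from intervention) = 445
  B = 225 + 6·40 − 438 + 5·445 = 2252
  P = -30 + 445 (+52 from intervention) = 467
  R = -10 + 6·445 − 2252 + 2·467 = 1342
  H = 155 − 445 − 6·1342 = -8342
Comparing — Policy A: H=-7794, Policy B: H=-1543, Policy C: H=-8342. Highest is -1543 (Policy B).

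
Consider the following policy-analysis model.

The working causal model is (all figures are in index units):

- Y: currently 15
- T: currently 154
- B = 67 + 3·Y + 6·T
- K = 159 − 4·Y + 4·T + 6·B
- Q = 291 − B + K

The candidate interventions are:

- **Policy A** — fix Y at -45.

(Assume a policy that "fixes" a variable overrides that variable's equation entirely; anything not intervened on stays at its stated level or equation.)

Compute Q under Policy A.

Policy A (Y := -45):
  Y = -45
  T = 154
  B = 67 + 3·(-45) + 6·154 = 856
  K = 159 − 4·(-45) + 4·154 + 6·856 = 6091
  Q = 291 − 856 + 6091 = 5526

5526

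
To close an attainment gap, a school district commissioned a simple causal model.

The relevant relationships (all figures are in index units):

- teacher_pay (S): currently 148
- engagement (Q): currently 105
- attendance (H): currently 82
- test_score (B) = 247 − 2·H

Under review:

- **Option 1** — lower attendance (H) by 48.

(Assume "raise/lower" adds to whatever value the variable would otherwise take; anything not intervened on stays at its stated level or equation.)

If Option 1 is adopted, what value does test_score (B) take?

Option 1 (H − 48):
  H = 82 − 48 = 34
  B = 247 − 2·34 = 179

179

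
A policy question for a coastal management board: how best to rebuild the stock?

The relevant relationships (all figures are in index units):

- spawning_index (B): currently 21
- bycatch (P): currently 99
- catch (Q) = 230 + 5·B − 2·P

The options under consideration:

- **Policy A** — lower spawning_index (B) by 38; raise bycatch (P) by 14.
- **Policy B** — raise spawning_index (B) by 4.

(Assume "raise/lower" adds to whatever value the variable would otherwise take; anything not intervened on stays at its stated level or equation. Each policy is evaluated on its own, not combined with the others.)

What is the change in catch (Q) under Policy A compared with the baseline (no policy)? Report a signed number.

Baseline:
  B = 21
  P = 99
  Q = 230 + 5·21 − 2·99 = 137
Policy A (B − 38, P + 14):
  B = 21 − 38 = -17
  P = 99 + 14 = 113
  Q = 230 + 5·(-17) − 2·113 = -81
Change in Q: -81 − 137 = -218

-218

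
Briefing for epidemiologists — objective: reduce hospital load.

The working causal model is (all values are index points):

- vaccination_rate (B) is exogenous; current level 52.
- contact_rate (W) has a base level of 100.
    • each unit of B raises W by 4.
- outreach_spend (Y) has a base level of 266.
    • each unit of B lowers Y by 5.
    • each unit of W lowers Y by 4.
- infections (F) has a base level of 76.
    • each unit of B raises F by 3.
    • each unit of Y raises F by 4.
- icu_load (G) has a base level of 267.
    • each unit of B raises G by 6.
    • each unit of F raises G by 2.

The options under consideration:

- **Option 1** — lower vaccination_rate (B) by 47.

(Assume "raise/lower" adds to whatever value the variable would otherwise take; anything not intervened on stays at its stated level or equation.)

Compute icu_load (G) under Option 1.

-1433

Option 1 (B − 47):
  B = 52 − 47 = 5
  W = 100 + 4·5 = 120
  Y = 266 − 5·5 − 4·120 = -239
  F = 76 + 3·5 + 4·(-239) = -865
  G = 267 + 6·5 + 2·(-865) = -1433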